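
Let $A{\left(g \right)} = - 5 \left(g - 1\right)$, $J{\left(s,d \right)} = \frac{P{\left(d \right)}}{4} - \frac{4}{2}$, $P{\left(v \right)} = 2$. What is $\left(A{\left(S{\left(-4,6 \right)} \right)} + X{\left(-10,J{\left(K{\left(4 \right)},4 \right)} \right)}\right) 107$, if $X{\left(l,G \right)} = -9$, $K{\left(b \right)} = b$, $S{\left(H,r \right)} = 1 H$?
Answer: $1712$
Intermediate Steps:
$S{\left(H,r \right)} = H$
$J{\left(s,d \right)} = - \frac{3}{2}$ ($J{\left(s,d \right)} = \frac{2}{4} - \frac{4}{2} = 2 \cdot \frac{1}{4} - 2 = \frac{1}{2} - 2 = - \frac{3}{2}$)
$A{\left(g \right)} = 5 - 5 g$ ($A{\left(g \right)} = - 5 \left(-1 + g\right) = 5 - 5 g$)
$\left(A{\left(S{\left(-4,6 \right)} \right)} + X{\left(-10,J{\left(K{\left(4 \right)},4 \right)} \right)}\right) 107 = \left(\left(5 - -20\right) - 9\right) 107 = \left(\left(5 + 20\right) - 9\right) 107 = \left(25 - 9\right) 107 = 16 \cdot 107 = 1712$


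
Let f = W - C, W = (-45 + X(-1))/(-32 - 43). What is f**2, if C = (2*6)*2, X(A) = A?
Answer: 3076516/5625 ≈ 546.94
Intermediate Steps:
C = 24 (C = 12*2 = 24)
W = 46/75 (W = (-45 - 1)/(-32 - 43) = -46/(-75) = -46*(-1/75) = 46/75 ≈ 0.61333)
f = -1754/75 (f = 46/75 - 1*24 = 46/75 - 24 = -1754/75 ≈ -23.387)
f**2 = (-1754/75)**2 = 3076516/5625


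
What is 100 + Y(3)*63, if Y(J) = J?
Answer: 289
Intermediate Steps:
100 + Y(3)*63 = 100 + 3*63 = 100 + 189 = 289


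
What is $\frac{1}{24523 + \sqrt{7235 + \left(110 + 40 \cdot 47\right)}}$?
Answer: $\frac{24523}{601368304} - \frac{15 \sqrt{41}}{601368304} \approx 4.0619 \cdot 10^{-5}$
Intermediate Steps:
$\frac{1}{24523 + \sqrt{7235 + \left(110 + 40 \cdot 47\right)}} = \frac{1}{24523 + \sqrt{7235 + \left(110 + 1880\right)}} = \frac{1}{24523 + \sqrt{7235 + 1990}} = \frac{1}{24523 + \sqrt{9225}} = \frac{1}{24523 + 15 \sqrt{41}}$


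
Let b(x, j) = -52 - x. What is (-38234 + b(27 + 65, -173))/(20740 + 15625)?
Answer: -38378/36365 ≈ -1.0554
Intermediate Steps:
(-38234 + b(27 + 65, -173))/(20740 + 15625) = (-38234 + (-52 - (27 + 65)))/(20740 + 15625) = (-38234 + (-52 - 1*92))/36365 = (-38234 + (-52 - 92))*(1/36365) = (-38234 - 144)*(1/36365) = -38378*1/36365 = -38378/36365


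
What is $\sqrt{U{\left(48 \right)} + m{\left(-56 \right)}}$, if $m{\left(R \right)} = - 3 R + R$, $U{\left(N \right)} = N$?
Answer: $4 \sqrt{10} \approx 12.649$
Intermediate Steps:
$m{\left(R \right)} = - 2 R$
$\sqrt{U{\left(48 \right)} + m{\left(-56 \right)}} = \sqrt{48 - -112} = \sqrt{48 + 112} = \sqrt{160} = 4 \sqrt{10}$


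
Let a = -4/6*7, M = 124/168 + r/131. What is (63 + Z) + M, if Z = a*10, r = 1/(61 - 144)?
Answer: 2598633/152222 ≈ 17.071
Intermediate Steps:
r = -1/83 (r = 1/(-83) = -1/83 ≈ -0.012048)
M = 337021/456666 (M = 124/168 - 1/83/131 = 124*(1/168) - 1/83*1/131 = 31/42 - 1/10873 = 337021/456666 ≈ 0.73800)
a = -14/3 (a = -4*⅙*7 = -⅔*7 = -14/3 ≈ -4.6667)
Z = -140/3 (Z = -14/3*10 = -140/3 ≈ -46.667)
(63 + Z) + M = (63 - 140/3) + 337021/456666 = 49/3 + 337021/456666 = 2598633/152222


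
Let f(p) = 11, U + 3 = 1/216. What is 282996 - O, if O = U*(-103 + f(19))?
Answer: 15266903/54 ≈ 2.8272e+5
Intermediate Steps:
U = -647/216 (U = -3 + 1/216 = -647/216 ≈ -2.9954)
O = 14881/54 (O = -647*(-103 + 11)/216 = -647/216*(-92) = 14881/54 ≈ 275.57)
282996 - O = 282996 - 1*14881/54 = 282996 - 14881/54 = 15266903/54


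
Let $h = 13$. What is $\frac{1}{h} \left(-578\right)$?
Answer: $- \frac{578}{13} \approx -44.462$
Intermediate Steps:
$\frac{1}{h} \left(-578\right) = \frac{1}{13} \left(-578\right) = - \frac{578}{13}$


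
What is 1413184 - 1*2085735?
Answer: -672551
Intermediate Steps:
1413184 - 1*2085735 = 1413184 - 2085735 = -672551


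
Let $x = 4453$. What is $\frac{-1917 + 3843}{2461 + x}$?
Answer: $\frac{963}{3457} \approx 0.27857$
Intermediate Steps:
$\frac{-1917 + 3843}{2461 + x} = \frac{-1917 + 3843}{2461 + 4453} = \frac{1926}{6914} = 1926 \cdot \frac{1}{6914} = \frac{963}{3457}$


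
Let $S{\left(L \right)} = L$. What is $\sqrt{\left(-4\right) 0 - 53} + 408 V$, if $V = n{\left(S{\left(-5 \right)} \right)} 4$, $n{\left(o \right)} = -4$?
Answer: $-6528 + i \sqrt{53} \approx -6528.0 + 7.2801 i$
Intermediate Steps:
$V = -16$ ($V = \left(-4\right) 4 = -16$)
$\sqrt{\left(-4\right) 0 - 53} + 408 V = \sqrt{\left(-4\right) 0 - 53} + 408 \left(-16\right) = \sqrt{0 - 53} - 6528 = \sqrt{-53} - 6528 = i \sqrt{53} - 6528 = -6528 + i \sqrt{53}$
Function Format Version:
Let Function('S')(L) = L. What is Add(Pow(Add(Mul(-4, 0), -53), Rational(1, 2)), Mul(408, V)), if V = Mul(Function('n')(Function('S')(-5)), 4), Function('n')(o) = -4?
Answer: Add(-6528, Mul(I, Pow(53, Rational(1, 2)))) ≈ Add(-6528.0, Mul(7.2801, I))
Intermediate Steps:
V = -16 (V = Mul(-4, 4) = -16)
Add(Pow(Add(Mul(-4, 0), -53), Rational(1, 2)), Mul(408, V)) = Add(Pow(Add(Mul(-4, 0), -53), Rational(1, 2)), Mul(408, -16)) = Add(Pow(Add(0, -53), Rational(1, 2)), -6528) = Add(Pow(-53, Rational(1, 2)), -6528) = Add(Mul(I, Pow(53, Rational(1, 2))), -6528) = Add(-6528, Mul(I, Pow(53, Rational(1, 2))))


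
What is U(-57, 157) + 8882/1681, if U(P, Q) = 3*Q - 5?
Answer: 792228/1681 ≈ 471.28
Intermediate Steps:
U(P, Q) = -5 + 3*Q
U(-57, 157) + 8882/1681 = (-5 + 3*157) + 8882/1681 = (-5 + 471) + 8882*(1/1681) = 466 + 8882/1681 = 792228/1681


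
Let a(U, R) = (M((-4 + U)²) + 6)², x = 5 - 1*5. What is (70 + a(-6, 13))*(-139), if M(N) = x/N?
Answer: -14734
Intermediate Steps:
x = 0 (x = 5 - 5 = 0)
M(N) = 0 (M(N) = 0/N = 0)
a(U, R) = 36 (a(U, R) = (0 + 6)² = 6² = 36)
(70 + a(-6, 13))*(-139) = (70 + 36)*(-139) = 106*(-139) = -14734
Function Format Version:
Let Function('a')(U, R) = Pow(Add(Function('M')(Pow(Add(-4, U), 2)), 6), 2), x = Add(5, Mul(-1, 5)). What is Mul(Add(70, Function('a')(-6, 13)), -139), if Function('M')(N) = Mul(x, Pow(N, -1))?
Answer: -14734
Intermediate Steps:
x = 0 (x = Add(5, -5) = 0)
Function('M')(N) = 0 (Function('M')(N) = Mul(0, Pow(N, -1)) = 0)
Function('a')(U, R) = 36 (Function('a')(U, R) = Pow(Add(0, 6), 2) = Pow(6, 2) = 36)
Mul(Add(70, Function('a')(-6, 13)), -139) = Mul(Add(70, 36), -139) = Mul(106, -139) = -14734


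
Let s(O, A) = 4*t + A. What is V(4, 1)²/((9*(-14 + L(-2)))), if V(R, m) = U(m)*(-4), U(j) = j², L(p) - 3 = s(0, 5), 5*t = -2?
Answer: -40/171 ≈ -0.23392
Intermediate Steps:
t = -⅖ (t = (⅕)*(-2) = -⅖ ≈ -0.40000)
s(O, A) = -8/5 + A (s(O, A) = 4*(-⅖) + A = -8/5 + A)
L(p) = 32/5 (L(p) = 3 + (-8/5 + 5) = 3 + 17/5 = 32/5)
V(R, m) = -4*m² (V(R, m) = m²*(-4) = -4*m²)
V(4, 1)²/((9*(-14 + L(-2)))) = (-4*1²)²/((9*(-14 + 32/5))) = (-4*1)²/((9*(-38/5))) = (-4)²/(-342/5) = 16*(-5/342) = -40/171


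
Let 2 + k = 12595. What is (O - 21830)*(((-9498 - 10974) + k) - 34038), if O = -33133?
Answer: 2303884071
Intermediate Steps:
k = 12593 (k = -2 + 12595 = 12593)
(O - 21830)*(((-9498 - 10974) + k) - 34038) = (-33133 - 21830)*(((-9498 - 10974) + 12593) - 34038) = -54963*((-20472 + 12593) - 34038) = -54963*(-7879 - 34038) = -54963*(-41917) = 2303884071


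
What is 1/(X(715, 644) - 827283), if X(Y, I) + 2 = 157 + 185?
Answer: -1/826943 ≈ -1.2093e-6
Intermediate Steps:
X(Y, I) = 340 (X(Y, I) = -2 + (157 + 185) = -2 + 342 = 340)
1/(X(715, 644) - 827283) = 1/(340 - 827283) = 1/(-826943) = -1/826943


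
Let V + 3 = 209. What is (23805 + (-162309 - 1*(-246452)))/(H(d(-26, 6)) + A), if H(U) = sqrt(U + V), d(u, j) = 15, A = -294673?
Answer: -7952340251/21708044177 - 26987*sqrt(221)/21708044177 ≈ -0.36635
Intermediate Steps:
V = 206 (V = -3 + 209 = 206)
H(U) = sqrt(206 + U) (H(U) = sqrt(U + 206) = sqrt(206 + U))
(23805 + (-162309 - 1*(-246452)))/(H(d(-26, 6)) + A) = (23805 + (-162309 - 1*(-246452)))/(sqrt(206 + 15) - 294673) = (23805 + (-162309 + 246452))/(sqrt(221) - 294673) = (23805 + 84143)/(-294673 + sqrt(221)) = 107948/(-294673 + sqrt(221))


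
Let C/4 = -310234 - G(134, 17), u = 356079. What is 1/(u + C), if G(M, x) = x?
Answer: -1/884925 ≈ -1.1300e-6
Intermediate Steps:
C = -1241004 (C = 4*(-310234 - 1*17) = 4*(-310234 - 17) = 4*(-310251) = -1241004)
1/(u + C) = 1/(356079 - 1241004) = 1/(-884925) = -1/884925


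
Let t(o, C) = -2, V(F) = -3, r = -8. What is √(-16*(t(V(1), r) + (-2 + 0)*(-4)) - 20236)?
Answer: 2*I*√5083 ≈ 142.59*I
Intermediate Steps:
√(-16*(t(V(1), r) + (-2 + 0)*(-4)) - 20236) = √(-16*(-2 + (-2 + 0)*(-4)) - 20236) = √(-16*(-2 - 2*(-4)) - 20236) = √(-16*(-2 + 8) - 20236) = √(-16*6 - 20236) = √(-96 - 20236) = √(-20332) = 2*I*√5083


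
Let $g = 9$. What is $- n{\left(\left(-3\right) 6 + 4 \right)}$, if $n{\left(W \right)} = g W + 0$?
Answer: $126$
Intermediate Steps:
$n{\left(W \right)} = 9 W$ ($n{\left(W \right)} = 9 W + 0 = 9 W$)
$- n{\left(\left(-3\right) 6 + 4 \right)} = - 9 \left(\left(-3\right) 6 + 4\right) = - 9 \left(-18 + 4\right) = - 9 \left(-14\right) = \left(-1\right) \left(-126\right) = 126$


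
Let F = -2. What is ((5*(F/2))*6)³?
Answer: -27000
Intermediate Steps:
((5*(F/2))*6)³ = ((5*(-2/2))*6)³ = ((5*(-2*½))*6)³ = ((5*(-1))*6)³ = (-5*6)³ = (-30)³ = -27000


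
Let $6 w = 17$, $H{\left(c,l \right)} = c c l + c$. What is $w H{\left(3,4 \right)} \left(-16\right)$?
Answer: $-1768$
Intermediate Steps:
$H{\left(c,l \right)} = c + l c^{2}$ ($H{\left(c,l \right)} = c^{2} l + c = l c^{2} + c = c + l c^{2}$)
$w = \frac{17}{6}$ ($w = \frac{1}{6} \cdot 17 = \frac{17}{6} \approx 2.8333$)
$w H{\left(3,4 \right)} \left(-16\right) = \frac{17 \cdot 3 \left(1 + 3 \cdot 4\right)}{6} \left(-16\right) = \frac{17 \cdot 3 \left(1 + 12\right)}{6} \left(-16\right) = \frac{17 \cdot 3 \cdot 13}{6} \left(-16\right) = \frac{17}{6} \cdot 39 \left(-16\right) = \frac{221}{2} \left(-16\right) = -1768$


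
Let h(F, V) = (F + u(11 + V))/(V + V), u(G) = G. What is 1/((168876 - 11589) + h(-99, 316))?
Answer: 158/24851403 ≈ 6.3578e-6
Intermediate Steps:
h(F, V) = (11 + F + V)/(2*V) (h(F, V) = (F + (11 + V))/(V + V) = (11 + F + V)/((2*V)) = (11 + F + V)*(1/(2*V)) = (11 + F + V)/(2*V))
1/((168876 - 11589) + h(-99, 316)) = 1/((168876 - 11589) + (½)*(11 - 99 + 316)/316) = 1/(157287 + (½)*(1/316)*228) = 1/(157287 + 57/158) = 1/(24851403/158) = 158/24851403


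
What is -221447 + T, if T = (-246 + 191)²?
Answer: -218422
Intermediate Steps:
T = 3025 (T = (-55)² = 3025)
-221447 + T = -221447 + 3025 = -218422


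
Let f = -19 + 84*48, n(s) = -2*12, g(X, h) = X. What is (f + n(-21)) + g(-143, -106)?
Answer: 3846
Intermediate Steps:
n(s) = -24
f = 4013 (f = -19 + 4032 = 4013)
(f + n(-21)) + g(-143, -106) = (4013 - 24) - 143 = 3989 - 143 = 3846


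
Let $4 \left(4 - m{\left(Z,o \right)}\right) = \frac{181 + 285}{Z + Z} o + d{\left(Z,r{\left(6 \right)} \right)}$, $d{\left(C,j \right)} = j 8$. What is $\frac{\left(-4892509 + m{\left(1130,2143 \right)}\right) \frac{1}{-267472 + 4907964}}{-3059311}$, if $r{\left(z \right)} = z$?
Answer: $\frac{22114676159}{64169121158974240} \approx 3.4463 \cdot 10^{-7}$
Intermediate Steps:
$d{\left(C,j \right)} = 8 j$
$m{\left(Z,o \right)} = -8 - \frac{233 o}{4 Z}$ ($m{\left(Z,o \right)} = 4 - \frac{\frac{181 + 285}{Z + Z} o + 8 \cdot 6}{4} = 4 - \frac{\frac{466}{2 Z} o + 48}{4} = 4 - \frac{466 \frac{1}{2 Z} o + 48}{4} = 4 - \frac{\frac{233}{Z} o + 48}{4} = 4 - \frac{\frac{233 o}{Z} + 48}{4} = 4 - \frac{48 + \frac{233 o}{Z}}{4} = 4 - \left(12 + \frac{233 o}{4 Z}\right) = -8 - \frac{233 o}{4 Z}$)
$\frac{\left(-4892509 + m{\left(1130,2143 \right)}\right) \frac{1}{-267472 + 4907964}}{-3059311} = \frac{\left(-4892509 - \left(8 + \frac{499319}{4 \cdot 1130}\right)\right) \frac{1}{-267472 + 4907964}}{-3059311} = \frac{-4892509 - \left(8 + \frac{499319}{4} \cdot \frac{1}{1130}\right)}{4640492} \left(- \frac{1}{3059311}\right) = \left(-4892509 - \frac{535479}{4520}\right) \frac{1}{4640492} \left(- \frac{1}{3059311}\right) = \left(- \frac{22114676159}{4520}\right) \frac{1}{4640492} \left(- \frac{1}{3059311}\right) = \left(- \frac{22114676159}{20975023840}\right) \left(- \frac{1}{3059311}\right) = \frac{22114676159}{64169121158974240}$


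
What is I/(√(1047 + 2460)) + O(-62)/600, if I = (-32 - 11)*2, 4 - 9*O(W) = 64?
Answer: -1/90 - 86*√3507/3507 ≈ -1.4633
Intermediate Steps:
O(W) = -20/3 (O(W) = 4/9 - ⅑*64 = 4/9 - 64/9 = -20/3)
I = -86 (I = -43*2 = -86)
I/(√(1047 + 2460)) + O(-62)/600 = -86/√(1047 + 2460) - 20/3/600 = -86*√3507/3507 - 20/3*1/600 = -86*√3507/3507 - 1/90 = -1/90 - 86*√3507/3507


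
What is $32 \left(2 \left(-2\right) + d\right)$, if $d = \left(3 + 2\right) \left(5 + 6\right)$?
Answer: $1632$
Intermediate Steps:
$d = 55$ ($d = 5 \cdot 11 = 55$)
$32 \left(2 \left(-2\right) + d\right) = 32 \left(2 \left(-2\right) + 55\right) = 32 \left(-4 + 55\right) = 32 \cdot 51 = 1632$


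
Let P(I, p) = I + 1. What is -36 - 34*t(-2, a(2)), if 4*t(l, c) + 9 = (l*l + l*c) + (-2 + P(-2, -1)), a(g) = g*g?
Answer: 100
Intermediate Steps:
a(g) = g²
P(I, p) = 1 + I
t(l, c) = -3 + l²/4 + c*l/4 (t(l, c) = -9/4 + ((l*l + l*c) + (-2 + (1 - 2)))/4 = -9/4 + ((l² + c*l) + (-2 - 1))/4 = -9/4 + ((l² + c*l) - 3)/4 = -9/4 + (-3 + l² + c*l)/4 = -9/4 + (-¾ + l²/4 + c*l/4) = -3 + l²/4 + c*l/4)
-36 - 34*t(-2, a(2)) = -36 - 34*(-3 + (¼)*(-2)² + (¼)*2²*(-2)) = -36 - 34*(-3 + (¼)*4 + (¼)*4*(-2)) = -36 - 34*(-3 + 1 - 2) = -36 - 34*(-4) = -36 + 136 = 100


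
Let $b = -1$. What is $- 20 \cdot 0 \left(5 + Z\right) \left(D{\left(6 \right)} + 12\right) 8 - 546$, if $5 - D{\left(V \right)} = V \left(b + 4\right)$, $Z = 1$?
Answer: $-546$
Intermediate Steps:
$D{\left(V \right)} = 5 - 3 V$ ($D{\left(V \right)} = 5 - V \left(-1 + 4\right) = 5 - V 3 = 5 - 3 V$)
$- 20 \cdot 0 \left(5 + Z\right) \left(D{\left(6 \right)} + 12\right) 8 - 546 = - 20 \cdot 0 \left(5 + 1\right) \left(\left(5 - 18\right) + 12\right) 8 - 546 = - 20 \cdot 0 \cdot 6 \left(\left(5 - 18\right) + 12\right) 8 - 546 = \left(-20\right) 0 \left(-13 + 12\right) 8 - 546 = 0 \left(\left(-1\right) 8\right) - 546 = 0 \left(-8\right) - 546 = 0 - 546 = -546$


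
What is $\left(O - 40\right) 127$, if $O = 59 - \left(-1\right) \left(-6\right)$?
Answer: $1651$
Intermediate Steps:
$O = 53$ ($O = 59 - 6 = 53$)
$\left(O - 40\right) 127 = \left(53 - 40\right) 127 = 13 \cdot 127 = 1651$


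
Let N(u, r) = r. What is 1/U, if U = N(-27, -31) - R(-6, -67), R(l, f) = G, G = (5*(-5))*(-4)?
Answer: -1/131 ≈ -0.0076336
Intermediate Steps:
G = 100 (G = -25*(-4) = 100)
R(l, f) = 100
U = -131 (U = -31 - 1*100 = -31 - 100 = -131)
1/U = 1/(-131) = -1/131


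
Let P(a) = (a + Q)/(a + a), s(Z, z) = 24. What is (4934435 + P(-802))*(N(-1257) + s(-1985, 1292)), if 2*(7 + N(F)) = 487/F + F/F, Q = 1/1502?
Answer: 43102220760205597/504729076 ≈ 8.5397e+7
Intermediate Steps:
Q = 1/1502 ≈ 0.00066578
N(F) = -13/2 + 487/(2*F) (N(F) = -7 + (487/F + F/F)/2 = -7 + (487/F + 1)/2 = -7 + (1 + 487/F)/2 = -7 + (½ + 487/(2*F)) = -13/2 + 487/(2*F))
P(a) = (1/1502 + a)/(2*a) (P(a) = (a + 1/1502)/(a + a) = (1/1502 + a)/((2*a)) = (1/1502 + a)*(1/(2*a)) = (1/1502 + a)/(2*a))
(4934435 + P(-802))*(N(-1257) + s(-1985, 1292)) = (4934435 + (1/3004)*(1 + 1502*(-802))/(-802))*((½)*(487 - 13*(-1257))/(-1257) + 24) = (4934435 + (1/3004)*(-1/802)*(1 - 1204604))*((½)*(-1/1257)*(487 + 16341) + 24) = (4934435 + (1/3004)*(-1/802)*(-1204603))*((½)*(-1/1257)*16828 + 24) = (4934435 + 1204603/2409208)*(-8414/1257 + 24) = (11888081482083/2409208)*(21754/1257) = 43102220760205597/504729076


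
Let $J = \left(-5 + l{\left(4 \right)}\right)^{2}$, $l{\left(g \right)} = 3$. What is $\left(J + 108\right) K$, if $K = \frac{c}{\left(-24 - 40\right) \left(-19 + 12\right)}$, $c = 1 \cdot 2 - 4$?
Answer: $- \frac{1}{2} \approx -0.5$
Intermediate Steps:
$c = -2$ ($c = 2 - 4 = -2$)
$K = - \frac{1}{224}$ ($K = - \frac{2}{\left(-24 - 40\right) \left(-19 + 12\right)} = - \frac{2}{\left(-64\right) \left(-7\right)} = - \frac{2}{448} = \left(-2\right) \frac{1}{448} = - \frac{1}{224} \approx -0.0044643$)
$J = 4$ ($J = \left(-5 + 3\right)^{2} = \left(-2\right)^{2} = 4$)
$\left(J + 108\right) K = \left(4 + 108\right) \left(- \frac{1}{224}\right) = 112 \left(- \frac{1}{224}\right) = - \frac{1}{2}$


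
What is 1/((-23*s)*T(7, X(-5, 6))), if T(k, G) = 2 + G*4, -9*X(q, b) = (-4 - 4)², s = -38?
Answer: -9/208012 ≈ -4.3267e-5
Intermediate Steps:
X(q, b) = -64/9 (X(q, b) = -(-4 - 4)²/9 = -⅑*(-8)² = -⅑*64 = -64/9)
T(k, G) = 2 + 4*G
1/((-23*s)*T(7, X(-5, 6))) = 1/((-23*(-38))*(2 + 4*(-64/9))) = 1/(874*(2 - 256/9)) = 1/(874*(-238/9)) = 1/(-208012/9) = -9/208012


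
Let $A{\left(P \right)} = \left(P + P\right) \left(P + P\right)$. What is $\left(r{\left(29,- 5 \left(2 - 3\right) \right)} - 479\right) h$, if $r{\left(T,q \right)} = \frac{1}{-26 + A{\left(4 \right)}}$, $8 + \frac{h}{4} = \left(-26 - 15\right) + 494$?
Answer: $- \frac{16198890}{19} \approx -8.5257 \cdot 10^{5}$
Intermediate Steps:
$A{\left(P \right)} = 4 P^{2}$ ($A{\left(P \right)} = 2 P 2 P = 4 P^{2}$)
$h = 1780$ ($h = -32 + 4 \left(\left(-26 - 15\right) + 494\right) = -32 + 4 \left(-41 + 494\right) = -32 + 4 \cdot 453 = -32 + 1812 = 1780$)
$r{\left(T,q \right)} = \frac{1}{38}$ ($r{\left(T,q \right)} = \frac{1}{-26 + 4 \cdot 4^{2}} = \frac{1}{-26 + 4 \cdot 16} = \frac{1}{-26 + 64} = \frac{1}{38}$)
$\left(r{\left(29,- 5 \left(2 - 3\right) \right)} - 479\right) h = \left(\frac{1}{38} - 479\right) 1780 = \left(- \frac{18201}{38}\right) 1780 = - \frac{16198890}{19}$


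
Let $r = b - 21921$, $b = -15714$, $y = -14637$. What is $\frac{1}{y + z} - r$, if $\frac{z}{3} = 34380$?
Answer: $\frac{3330810406}{88503} \approx 37635.0$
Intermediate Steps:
$z = 103140$ ($z = 3 \cdot 34380 = 103140$)
$r = -37635$ ($r = -15714 - 21921 = -37635$)
$\frac{1}{y + z} - r = \frac{1}{-14637 + 103140} - -37635 = \frac{1}{88503} + 37635 = \frac{3330810406}{88503}$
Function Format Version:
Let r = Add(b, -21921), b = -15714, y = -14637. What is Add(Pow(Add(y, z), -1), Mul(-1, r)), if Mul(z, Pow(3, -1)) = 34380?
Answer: Rational(3330810406, 88503) ≈ 37635.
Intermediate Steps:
z = 103140 (z = Mul(3, 34380) = 103140)
r = -37635 (r = Add(-15714, -21921) = -37635)
Add(Pow(Add(y, z), -1), Mul(-1, r)) = Add(Pow(Add(-14637, 103140), -1), Mul(-1, -37635)) = Add(Pow(88503, -1), 37635) = Add(Rational(1, 88503), 37635) = Rational(3330810406, 88503)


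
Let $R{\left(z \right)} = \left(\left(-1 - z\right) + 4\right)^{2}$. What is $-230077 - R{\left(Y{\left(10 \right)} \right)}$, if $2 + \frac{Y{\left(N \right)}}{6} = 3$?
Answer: $-230086$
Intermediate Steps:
$Y{\left(N \right)} = 6$ ($Y{\left(N \right)} = -12 + 6 \cdot 3 = -12 + 18 = 6$)
$R{\left(z \right)} = \left(3 - z\right)^{2}$
$-230077 - R{\left(Y{\left(10 \right)} \right)} = -230077 - \left(-3 + 6\right)^{2} = -230077 - 3^{2} = -230077 - 9 = -230086$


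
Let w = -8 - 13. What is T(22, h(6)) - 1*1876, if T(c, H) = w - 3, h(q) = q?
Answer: -1900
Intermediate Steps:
w = -21
T(c, H) = -24 (T(c, H) = -21 - 3 = -24)
T(22, h(6)) - 1*1876 = -24 - 1*1876 = -24 - 1876 = -1900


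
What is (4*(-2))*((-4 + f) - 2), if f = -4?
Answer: 80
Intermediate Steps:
(4*(-2))*((-4 + f) - 2) = (4*(-2))*((-4 - 4) - 2) = -8*(-8 - 2) = -8*(-10) = 80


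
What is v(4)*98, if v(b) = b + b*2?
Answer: 1176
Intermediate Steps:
v(b) = 3*b (v(b) = b + 2*b = 3*b)
v(4)*98 = (3*4)*98 = 12*98 = 1176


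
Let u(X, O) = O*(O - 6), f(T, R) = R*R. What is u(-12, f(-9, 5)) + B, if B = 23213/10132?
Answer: 4835913/10132 ≈ 477.29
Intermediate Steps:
f(T, R) = R²
u(X, O) = O*(-6 + O)
B = 23213/10132 (B = 23213*(1/10132) = 23213/10132 ≈ 2.2911)
u(-12, f(-9, 5)) + B = 5²*(-6 + 5²) + 23213/10132 = 25*(-6 + 25) + 23213/10132 = 25*19 + 23213/10132 = 475 + 23213/10132 = 4835913/10132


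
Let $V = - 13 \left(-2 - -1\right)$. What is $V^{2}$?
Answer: $169$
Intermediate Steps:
$V = 13$ ($V = - 13 \left(-2 + 1\right) = \left(-13\right) \left(-1\right) = 13$)
$V^{2} = 13^{2} = 169$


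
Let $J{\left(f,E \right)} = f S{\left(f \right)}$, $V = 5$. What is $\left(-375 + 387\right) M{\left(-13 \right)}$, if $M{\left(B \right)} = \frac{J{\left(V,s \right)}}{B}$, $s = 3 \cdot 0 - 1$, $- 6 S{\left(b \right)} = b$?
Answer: $\frac{50}{13} \approx 3.8462$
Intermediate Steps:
$S{\left(b \right)} = - \frac{b}{6}$
$s = -1$ ($s = 0 - 1 = -1$)
$J{\left(f,E \right)} = - \frac{f^{2}}{6}$ ($J{\left(f,E \right)} = f \left(- \frac{f}{6}\right) = - \frac{f^{2}}{6}$)
$M{\left(B \right)} = - \frac{25}{6 B}$ ($M{\left(B \right)} = \frac{\left(- \frac{1}{6}\right) 5^{2}}{B} = \frac{\left(- \frac{1}{6}\right) 25}{B} = - \frac{25}{6 B}$)
$\left(-375 + 387\right) M{\left(-13 \right)} = \left(-375 + 387\right) \left(- \frac{25}{6 \left(-13\right)}\right) = 12 \left(\left(- \frac{25}{6}\right) \left(- \frac{1}{13}\right)\right) = 12 \cdot \frac{25}{78} = \frac{50}{13}$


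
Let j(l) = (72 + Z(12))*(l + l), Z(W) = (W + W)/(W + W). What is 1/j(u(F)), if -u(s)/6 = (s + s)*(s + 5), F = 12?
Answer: -1/357408 ≈ -2.7979e-6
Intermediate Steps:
Z(W) = 1 (Z(W) = (2*W)/((2*W)) = (2*W)*(1/(2*W)) = 1)
u(s) = -12*s*(5 + s) (u(s) = -6*(s + s)*(s + 5) = -6*2*s*(5 + s) = -12*s*(5 + s))
j(l) = 146*l (j(l) = (72 + 1)*(l + l) = 73*(2*l) = 146*l)
1/j(u(F)) = 1/(146*(-12*12*(5 + 12))) = 1/(146*(-12*12*17)) = 1/(146*(-2448)) = 1/(-357408) = -1/357408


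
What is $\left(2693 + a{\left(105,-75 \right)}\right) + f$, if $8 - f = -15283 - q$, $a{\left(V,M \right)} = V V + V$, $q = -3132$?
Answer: $25982$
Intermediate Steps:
$a{\left(V,M \right)} = V + V^{2}$ ($a{\left(V,M \right)} = V^{2} + V = V + V^{2}$)
$f = 12159$ ($f = 8 - \left(-15283 - -3132\right) = 8 - \left(-15283 + 3132\right) = 8 - -12151 = 8 + 12151 = 12159$)
$\left(2693 + a{\left(105,-75 \right)}\right) + f = \left(2693 + 105 \left(1 + 105\right)\right) + 12159 = \left(2693 + 105 \cdot 106\right) + 12159 = \left(2693 + 11130\right) + 12159 = 13823 + 12159 = 25982$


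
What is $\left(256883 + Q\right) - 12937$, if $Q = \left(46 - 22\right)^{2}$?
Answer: $244522$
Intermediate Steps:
$Q = 576$ ($Q = 24^{2} = 576$)
$\left(256883 + Q\right) - 12937 = \left(256883 + 576\right) - 12937 = 257459 - 12937 = 244522$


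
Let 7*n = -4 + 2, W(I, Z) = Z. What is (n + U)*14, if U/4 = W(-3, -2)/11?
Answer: -156/11 ≈ -14.182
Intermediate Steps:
n = -2/7 (n = (-4 + 2)/7 = (1/7)*(-2) = -2/7 ≈ -0.28571)
U = -8/11 (U = 4*(-2/11) = -8/11 ≈ -0.72727)
(n + U)*14 = (-2/7 - 8/11)*14 = -78/77*14 = -156/11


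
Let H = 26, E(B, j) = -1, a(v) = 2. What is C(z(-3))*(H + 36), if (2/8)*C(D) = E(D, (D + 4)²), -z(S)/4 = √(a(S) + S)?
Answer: -248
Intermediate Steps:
z(S) = -4*√(2 + S)
C(D) = -4 (C(D) = 4*(-1) = -4)
C(z(-3))*(H + 36) = -4*(26 + 36) = -4*62 = -248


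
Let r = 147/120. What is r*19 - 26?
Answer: -109/40 ≈ -2.7250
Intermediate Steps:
r = 49/40 (r = 147*(1/120) = 49/40 ≈ 1.2250)
r*19 - 26 = (49/40)*19 - 26 = 931/40 - 26 = -109/40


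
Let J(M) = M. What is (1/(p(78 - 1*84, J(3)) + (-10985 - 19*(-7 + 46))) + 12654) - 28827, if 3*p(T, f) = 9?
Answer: -189596080/11723 ≈ -16173.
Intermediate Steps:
p(T, f) = 3 (p(T, f) = (⅓)*9 = 3)
(1/(p(78 - 1*84, J(3)) + (-10985 - 19*(-7 + 46))) + 12654) - 28827 = (1/(3 + (-10985 - 19*(-7 + 46))) + 12654) - 28827 = (1/(3 + (-10985 - 19*39)) + 12654) - 28827 = (1/(3 + (-10985 - 1*741)) + 12654) - 28827 = (1/(3 + (-10985 - 741)) + 12654) - 28827 = (1/(3 - 11726) + 12654) - 28827 = (1/(-11723) + 12654) - 28827 = (-1/11723 + 12654) - 28827 = 148342841/11723 - 28827 = -189596080/11723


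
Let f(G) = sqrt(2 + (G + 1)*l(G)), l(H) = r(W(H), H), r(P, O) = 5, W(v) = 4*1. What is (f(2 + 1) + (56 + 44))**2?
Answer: (100 + sqrt(22))**2 ≈ 10960.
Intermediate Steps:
W(v) = 4
l(H) = 5
f(G) = sqrt(7 + 5*G) (f(G) = sqrt(2 + (G + 1)*5) = sqrt(2 + (1 + G)*5) = sqrt(2 + (5 + 5*G)) = sqrt(7 + 5*G))
(f(2 + 1) + (56 + 44))**2 = (sqrt(7 + 5*(2 + 1)) + (56 + 44))**2 = (sqrt(7 + 5*3) + 100)**2 = (sqrt(7 + 15) + 100)**2 = (sqrt(22) + 100)**2 = (100 + sqrt(22))**2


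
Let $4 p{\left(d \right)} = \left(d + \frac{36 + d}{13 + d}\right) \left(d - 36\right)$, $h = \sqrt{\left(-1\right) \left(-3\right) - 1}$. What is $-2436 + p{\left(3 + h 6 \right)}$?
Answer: $- \frac{9879}{4} - \frac{549 \sqrt{2}}{16} \approx -2518.3$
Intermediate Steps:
$h = \sqrt{2}$ ($h = \sqrt{3 - 1} = \sqrt{2} \approx 1.4142$)
$p{\left(d \right)} = \frac{\left(-36 + d\right) \left(d + \frac{36 + d}{13 + d}\right)}{4}$ ($p{\left(d \right)} = \frac{\left(d + \frac{36 + d}{13 + d}\right) \left(d - 36\right)}{4} = \frac{\left(d + \frac{36 + d}{13 + d}\right) \left(-36 + d\right)}{4} = \frac{\left(-36 + d\right) \left(d + \frac{36 + d}{13 + d}\right)}{4}$)
$-2436 + p{\left(3 + h 6 \right)} = -2436 + \frac{-1296 + \left(3 + \sqrt{2} \cdot 6\right)^{3} - 468 \left(3 + \sqrt{2} \cdot 6\right) - 22 \left(3 + \sqrt{2} \cdot 6\right)^{2}}{4 \left(13 + \left(3 + \sqrt{2} \cdot 6\right)\right)} = -2436 + \frac{-1296 + \left(3 + 6 \sqrt{2}\right)^{3} - 468 \left(3 + 6 \sqrt{2}\right) - 22 \left(3 + 6 \sqrt{2}\right)^{2}}{4 \left(13 + \left(3 + 6 \sqrt{2}\right)\right)} = -2436 + \frac{-1296 + \left(3 + 6 \sqrt{2}\right)^{3} - \left(1404 + 2808 \sqrt{2}\right) - 22 \left(3 + 6 \sqrt{2}\right)^{2}}{4 \left(16 + 6 \sqrt{2}\right)} = -2436 + \frac{-2700 + \left(3 + 6 \sqrt{2}\right)^{3} - 2808 \sqrt{2} - 22 \left(3 + 6 \sqrt{2}\right)^{2}}{4 \left(16 + 6 \sqrt{2}\right)}$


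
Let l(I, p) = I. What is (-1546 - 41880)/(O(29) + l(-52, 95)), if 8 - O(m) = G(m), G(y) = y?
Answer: 43426/73 ≈ 594.88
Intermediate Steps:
O(m) = 8 - m
(-1546 - 41880)/(O(29) + l(-52, 95)) = (-1546 - 41880)/((8 - 1*29) - 52) = -43426/((8 - 29) - 52) = -43426/(-21 - 52) = -43426/(-73) = -43426*(-1/73) = 43426/73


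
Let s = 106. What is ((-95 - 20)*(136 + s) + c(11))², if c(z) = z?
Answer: 773896761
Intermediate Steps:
((-95 - 20)*(136 + s) + c(11))² = ((-95 - 20)*(136 + 106) + 11)² = (-115*242 + 11)² = (-27830 + 11)² = (-27819)² = 773896761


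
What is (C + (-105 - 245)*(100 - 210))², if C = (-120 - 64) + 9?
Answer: 1468805625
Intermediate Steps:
C = -175 (C = -184 + 9 = -175)
(C + (-105 - 245)*(100 - 210))² = (-175 + (-105 - 245)*(100 - 210))² = (-175 - 350*(-110))² = (-175 + 38500)² = 38325² = 1468805625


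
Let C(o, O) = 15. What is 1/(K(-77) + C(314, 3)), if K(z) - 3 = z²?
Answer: 1/5947 ≈ 0.00016815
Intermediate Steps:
K(z) = 3 + z²
1/(K(-77) + C(314, 3)) = 1/((3 + (-77)²) + 15) = 1/((3 + 5929) + 15) = 1/(5932 + 15) = 1/5947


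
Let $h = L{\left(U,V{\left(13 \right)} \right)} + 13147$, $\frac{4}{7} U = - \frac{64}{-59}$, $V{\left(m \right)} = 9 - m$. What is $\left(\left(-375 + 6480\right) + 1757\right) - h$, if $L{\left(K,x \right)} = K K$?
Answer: $- \frac{18409629}{3481} \approx -5288.6$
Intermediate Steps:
$U = \frac{112}{59}$ ($U = \frac{7 \left(- \frac{64}{-59}\right)}{4} = \frac{7 \left(\left(-64\right) \left(- \frac{1}{59}\right)\right)}{4} = \frac{7}{4} \cdot \frac{64}{59} = \frac{112}{59} \approx 1.8983$)
$L{\left(K,x \right)} = K^{2}$
$h = \frac{45777251}{3481}$ ($h = \left(\frac{112}{59}\right)^{2} + 13147 = \frac{12544}{3481} + 13147 = \frac{45777251}{3481} \approx 13151.0$)
$\left(\left(-375 + 6480\right) + 1757\right) - h = \left(\left(-375 + 6480\right) + 1757\right) - \frac{45777251}{3481} = \left(6105 + 1757\right) - \frac{45777251}{3481} = 7862 - \frac{45777251}{3481} = - \frac{18409629}{3481}$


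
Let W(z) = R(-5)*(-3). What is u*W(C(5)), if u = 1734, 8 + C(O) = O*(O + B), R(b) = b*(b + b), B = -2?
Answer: -260100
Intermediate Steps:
R(b) = 2*b² (R(b) = b*(2*b) = 2*b²)
C(O) = -8 + O*(-2 + O) (C(O) = -8 + O*(O - 2) = -8 + O*(-2 + O))
W(z) = -150 (W(z) = (2*(-5)²)*(-3) = (2*25)*(-3) = 50*(-3) = -150)
u*W(C(5)) = 1734*(-150) = -260100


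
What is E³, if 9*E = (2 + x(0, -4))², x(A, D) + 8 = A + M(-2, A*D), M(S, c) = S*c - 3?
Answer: 729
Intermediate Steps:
M(S, c) = -3 + S*c
x(A, D) = -11 + A - 2*A*D (x(A, D) = -8 + (A + (-3 - 2*A*D)) = -8 + (-3 + A - 2*A*D) = -11 + A - 2*A*D)
E = 9 (E = (2 + (-11 + 0 - 2*0*(-4)))²/9 = (2 + (-11 + 0 + 0))²/9 = (2 - 11)²/9 = (⅑)*(-9)² = (⅑)*81 = 9)
E³ = 9³ = 729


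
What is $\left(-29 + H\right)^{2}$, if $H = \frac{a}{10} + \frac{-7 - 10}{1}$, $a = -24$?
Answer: $\frac{58564}{25} \approx 2342.6$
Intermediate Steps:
$H = - \frac{97}{5}$ ($H = - \frac{24}{10} + \frac{-7 - 10}{1} = \left(-24\right) \frac{1}{10} + \left(-7 - 10\right) 1 = - \frac{12}{5} - 17 = - \frac{97}{5} \approx -19.4$)
$\left(-29 + H\right)^{2} = \left(-29 - \frac{97}{5}\right)^{2} = \left(- \frac{242}{5}\right)^{2} = \frac{58564}{25}$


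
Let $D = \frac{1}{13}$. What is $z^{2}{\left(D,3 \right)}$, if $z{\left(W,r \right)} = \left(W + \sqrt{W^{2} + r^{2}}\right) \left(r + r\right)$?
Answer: $\frac{54828}{169} + \frac{72 \sqrt{1522}}{169} \approx 341.05$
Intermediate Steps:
$D = \frac{1}{13} \approx 0.076923$
$z{\left(W,r \right)} = 2 r \left(W + \sqrt{W^{2} + r^{2}}\right)$ ($z{\left(W,r \right)} = \left(W + \sqrt{W^{2} + r^{2}}\right) 2 r = 2 r \left(W + \sqrt{W^{2} + r^{2}}\right)$)
$z^{2}{\left(D,3 \right)} = \left(2 \cdot 3 \left(\frac{1}{13} + \sqrt{\left(\frac{1}{13}\right)^{2} + 3^{2}}\right)\right)^{2} = \left(2 \cdot 3 \left(\frac{1}{13} + \sqrt{\frac{1}{169} + 9}\right)\right)^{2} = \left(2 \cdot 3 \left(\frac{1}{13} + \sqrt{\frac{1522}{169}}\right)\right)^{2} = \left(2 \cdot 3 \left(\frac{1}{13} + \frac{\sqrt{1522}}{13}\right)\right)^{2} = \left(\frac{6}{13} + \frac{6 \sqrt{1522}}{13}\right)^{2}$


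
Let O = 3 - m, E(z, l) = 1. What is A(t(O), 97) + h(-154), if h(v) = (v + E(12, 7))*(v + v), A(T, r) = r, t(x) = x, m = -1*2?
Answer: 47221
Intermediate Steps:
m = -2
O = 5 (O = 3 - 1*(-2) = 3 + 2 = 5)
h(v) = 2*v*(1 + v) (h(v) = (v + 1)*(v + v) = (1 + v)*(2*v) = 2*v*(1 + v))
A(t(O), 97) + h(-154) = 97 + 2*(-154)*(1 - 154) = 97 + 2*(-154)*(-153) = 97 + 47124 = 47221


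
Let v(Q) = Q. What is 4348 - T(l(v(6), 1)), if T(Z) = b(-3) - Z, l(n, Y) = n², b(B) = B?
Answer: 4387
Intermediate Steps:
T(Z) = -3 - Z
4348 - T(l(v(6), 1)) = 4348 - (-3 - 1*6²) = 4348 - (-3 - 1*36) = 4348 - (-3 - 36) = 4348 - 1*(-39) = 4348 + 39 = 4387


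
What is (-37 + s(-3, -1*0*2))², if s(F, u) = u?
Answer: 1369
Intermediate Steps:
(-37 + s(-3, -1*0*2))² = (-37 - 1*0*2)² = (-37 + 0*2)² = (-37 + 0)² = (-37)² = 1369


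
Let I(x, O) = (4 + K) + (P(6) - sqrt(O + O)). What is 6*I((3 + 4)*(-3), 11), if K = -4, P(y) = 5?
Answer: 30 - 6*sqrt(22) ≈ 1.8575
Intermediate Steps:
I(x, O) = 5 - sqrt(2)*sqrt(O) (I(x, O) = (4 - 4) + (5 - sqrt(O + O)) = 0 + (5 - sqrt(2*O)) = 0 + (5 - sqrt(2)*sqrt(O)) = 5 - sqrt(2)*sqrt(O))
6*I((3 + 4)*(-3), 11) = 6*(5 - sqrt(2)*sqrt(11)) = 6*(5 - sqrt(22)) = 30 - 6*sqrt(22)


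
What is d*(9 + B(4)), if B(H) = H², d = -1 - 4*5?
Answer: -525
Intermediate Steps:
d = -21 (d = -1 - 20 = -21)
d*(9 + B(4)) = -21*(9 + 4²) = -21*(9 + 16) = -21*25 = -525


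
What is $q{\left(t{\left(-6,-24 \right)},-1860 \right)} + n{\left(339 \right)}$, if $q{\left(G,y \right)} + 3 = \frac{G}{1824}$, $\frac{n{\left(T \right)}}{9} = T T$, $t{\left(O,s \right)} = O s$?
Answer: $\frac{39302871}{38} \approx 1.0343 \cdot 10^{6}$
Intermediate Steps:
$n{\left(T \right)} = 9 T^{2}$ ($n{\left(T \right)} = 9 T T = 9 T^{2}$)
$q{\left(G,y \right)} = -3 + \frac{G}{1824}$
$q{\left(t{\left(-6,-24 \right)},-1860 \right)} + n{\left(339 \right)} = \left(-3 + \frac{\left(-6\right) \left(-24\right)}{1824}\right) + 9 \cdot 339^{2} = \left(-3 + \frac{1}{1824} \cdot 144\right) + 9 \cdot 114921 = \left(-3 + \frac{3}{38}\right) + 1034289 = - \frac{111}{38} + 1034289 = \frac{39302871}{38}$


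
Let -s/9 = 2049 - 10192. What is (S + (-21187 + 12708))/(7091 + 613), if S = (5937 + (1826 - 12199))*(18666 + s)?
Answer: -407911987/7704 ≈ -52948.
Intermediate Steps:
s = 73287 (s = -9*(2049 - 10192) = -9*(-8143) = 73287)
S = -407903508 (S = (5937 + (1826 - 12199))*(18666 + 73287) = (5937 - 10373)*91953 = -4436*91953 = -407903508)
(S + (-21187 + 12708))/(7091 + 613) = (-407903508 + (-21187 + 12708))/(7091 + 613) = (-407903508 - 8479)/7704 = -407911987*1/7704 = -407911987/7704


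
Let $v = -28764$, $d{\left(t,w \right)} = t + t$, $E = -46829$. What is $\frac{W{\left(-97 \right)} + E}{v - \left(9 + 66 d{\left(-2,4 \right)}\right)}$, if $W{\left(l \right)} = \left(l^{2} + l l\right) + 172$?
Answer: $\frac{27839}{28509} \approx 0.9765$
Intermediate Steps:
$d{\left(t,w \right)} = 2 t$
$W{\left(l \right)} = 172 + 2 l^{2}$ ($W{\left(l \right)} = \left(l^{2} + l^{2}\right) + 172 = 2 l^{2} + 172 = 172 + 2 l^{2}$)
$\frac{W{\left(-97 \right)} + E}{v - \left(9 + 66 d{\left(-2,4 \right)}\right)} = \frac{\left(172 + 2 \left(-97\right)^{2}\right) - 46829}{-28764 - \left(9 + 66 \cdot 2 \left(-2\right)\right)} = \frac{\left(172 + 2 \cdot 9409\right) - 46829}{-28764 - -255} = \frac{\left(172 + 18818\right) - 46829}{-28764 + \left(264 - 9\right)} = \frac{18990 - 46829}{-28764 + 255} = - \frac{27839}{-28509} = \left(-27839\right) \left(- \frac{1}{28509}\right) = \frac{27839}{28509}$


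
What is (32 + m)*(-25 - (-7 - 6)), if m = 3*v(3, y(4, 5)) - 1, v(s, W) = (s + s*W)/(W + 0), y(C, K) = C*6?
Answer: -969/2 ≈ -484.50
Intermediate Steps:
y(C, K) = 6*C
v(s, W) = (s + W*s)/W
m = 67/8 (m = 3*(3 + 3/((6*4))) - 1 = 3*(3 + 3/24) - 1 = 3*(3 + 3*(1/24)) - 1 = 3*(3 + ⅛) - 1 = 3*(25/8) - 1 = 75/8 - 1 = 67/8 ≈ 8.3750)
(32 + m)*(-25 - (-7 - 6)) = (32 + 67/8)*(-25 - (-7 - 6)) = 323*(-25 - 1*(-13))/8 = 323*(-25 + 13)/8 = (323/8)*(-12) = -969/2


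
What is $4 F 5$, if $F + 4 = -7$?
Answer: $-220$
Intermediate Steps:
$F = -11$ ($F = -4 - 7 = -11$)
$4 F 5 = 4 \left(-11\right) 5 = \left(-44\right) 5 = -220$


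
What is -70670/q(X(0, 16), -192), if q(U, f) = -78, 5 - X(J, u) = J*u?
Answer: 35335/39 ≈ 906.03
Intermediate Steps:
X(J, u) = 5 - J*u
-70670/q(X(0, 16), -192) = -70670/(-78) = -70670*(-1/78) = 35335/39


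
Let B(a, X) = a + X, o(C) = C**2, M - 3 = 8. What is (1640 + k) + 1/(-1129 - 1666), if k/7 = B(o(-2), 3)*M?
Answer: 6090304/2795 ≈ 2179.0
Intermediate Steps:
M = 11 (M = 3 + 8 = 11)
B(a, X) = X + a
k = 539 (k = 7*((3 + (-2)**2)*11) = 7*((3 + 4)*11) = 7*(7*11) = 7*77 = 539)
(1640 + k) + 1/(-1129 - 1666) = (1640 + 539) + 1/(-1129 - 1666) = 2179 + 1/(-2795) = 2179 - 1/2795 = 6090304/2795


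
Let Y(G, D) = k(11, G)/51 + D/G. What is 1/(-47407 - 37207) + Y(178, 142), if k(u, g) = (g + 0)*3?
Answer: 1442582573/128020982 ≈ 11.268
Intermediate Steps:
k(u, g) = 3*g (k(u, g) = g*3 = 3*g)
Y(G, D) = G/17 + D/G (Y(G, D) = (3*G)/51 + D/G = (3*G)*(1/51) + D/G = G/17 + D/G)
1/(-47407 - 37207) + Y(178, 142) = 1/(-47407 - 37207) + ((1/17)*178 + 142/178) = 1/(-84614) + (178/17 + 142*(1/178)) = -1/84614 + (178/17 + 71/89) = -1/84614 + 17049/1513 = 1442582573/128020982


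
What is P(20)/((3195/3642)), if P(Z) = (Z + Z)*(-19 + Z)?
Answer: 9712/213 ≈ 45.596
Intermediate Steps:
P(Z) = 2*Z*(-19 + Z) (P(Z) = (2*Z)*(-19 + Z) = 2*Z*(-19 + Z))
P(20)/((3195/3642)) = (2*20*(-19 + 20))/((3195/3642)) = (2*20*1)/((3195*(1/3642))) = 40/(1065/1214) = 40*(1214/1065) = 9712/213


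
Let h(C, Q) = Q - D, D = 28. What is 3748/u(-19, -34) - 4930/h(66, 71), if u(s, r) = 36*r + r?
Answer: -3181552/27047 ≈ -117.63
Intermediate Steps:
u(s, r) = 37*r
h(C, Q) = -28 + Q (h(C, Q) = Q - 1*28 = Q - 28 = -28 + Q)
3748/u(-19, -34) - 4930/h(66, 71) = 3748/((37*(-34))) - 4930/(-28 + 71) = 3748/(-1258) - 4930/43 = 3748*(-1/1258) - 4930*1/43 = -1874/629 - 4930/43 = -3181552/27047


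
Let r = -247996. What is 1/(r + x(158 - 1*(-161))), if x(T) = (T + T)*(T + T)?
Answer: 1/159048 ≈ 6.2874e-6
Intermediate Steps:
x(T) = 4*T² (x(T) = (2*T)*(2*T) = 4*T²)
1/(r + x(158 - 1*(-161))) = 1/(-247996 + 4*(158 - 1*(-161))²) = 1/(-247996 + 4*(158 + 161)²) = 1/(-247996 + 4*319²) = 1/(-247996 + 4*101761) = 1/(-247996 + 407044) = 1/159048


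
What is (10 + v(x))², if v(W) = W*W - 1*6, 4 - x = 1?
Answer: 169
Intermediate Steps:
x = 3 (x = 4 - 1*1 = 4 - 1 = 3)
v(W) = -6 + W² (v(W) = W² - 6 = -6 + W²)
(10 + v(x))² = (10 + (-6 + 3²))² = (10 + (-6 + 9))² = (10 + 3)² = 13² = 169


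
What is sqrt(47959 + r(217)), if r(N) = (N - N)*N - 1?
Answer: sqrt(47958) ≈ 218.99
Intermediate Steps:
r(N) = -1 (r(N) = 0*N - 1 = 0 - 1 = -1)
sqrt(47959 + r(217)) = sqrt(47959 - 1) = sqrt(47958)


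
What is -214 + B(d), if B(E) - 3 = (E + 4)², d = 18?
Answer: 273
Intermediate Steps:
B(E) = 3 + (4 + E)² (B(E) = 3 + (E + 4)² = 3 + (4 + E)²)
-214 + B(d) = -214 + (3 + (4 + 18)²) = -214 + (3 + 22²) = -214 + (3 + 484) = -214 + 487 = 273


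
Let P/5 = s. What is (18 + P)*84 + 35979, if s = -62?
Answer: 11451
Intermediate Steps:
P = -310 (P = 5*(-62) = -310)
(18 + P)*84 + 35979 = (18 - 310)*84 + 35979 = -292*84 + 35979 = -24528 + 35979 = 11451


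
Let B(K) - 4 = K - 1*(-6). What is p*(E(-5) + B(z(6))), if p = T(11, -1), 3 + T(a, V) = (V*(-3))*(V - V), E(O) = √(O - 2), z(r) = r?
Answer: -48 - 3*I*√7 ≈ -48.0 - 7.9373*I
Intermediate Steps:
E(O) = √(-2 + O)
T(a, V) = -3 (T(a, V) = -3 + (V*(-3))*(V - V) = -3 - 3*V*0 = -3 + 0 = -3)
p = -3
B(K) = 10 + K (B(K) = 4 + (K - 1*(-6)) = 4 + (K + 6) = 4 + (6 + K) = 10 + K)
p*(E(-5) + B(z(6))) = -3*(√(-2 - 5) + (10 + 6)) = -3*(√(-7) + 16) = -3*(I*√7 + 16) = -3*(16 + I*√7) = -48 - 3*I*√7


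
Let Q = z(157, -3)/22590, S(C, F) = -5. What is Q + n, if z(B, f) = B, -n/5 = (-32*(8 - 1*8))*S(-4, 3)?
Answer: 157/22590 ≈ 0.0069500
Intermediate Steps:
n = 0 (n = -5*(-32*(8 - 1*8))*(-5) = -5*(-32*(8 - 8))*(-5) = -5*(-32*0)*(-5) = -0*(-5) = -5*0 = 0)
Q = 157/22590 ≈ 0.0069500
Q + n = 157/22590 + 0 = 157/22590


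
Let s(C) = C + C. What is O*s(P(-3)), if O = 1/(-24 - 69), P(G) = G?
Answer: 2/31 ≈ 0.064516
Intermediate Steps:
O = -1/93 (O = 1/(-93) = -1/93 ≈ -0.010753)
s(C) = 2*C
O*s(P(-3)) = -2*(-3)/93 = -1/93*(-6) = 2/31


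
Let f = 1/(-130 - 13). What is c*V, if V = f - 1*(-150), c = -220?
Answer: -428980/13 ≈ -32998.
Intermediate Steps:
f = -1/143 (f = 1/(-143) = -1/143 ≈ -0.0069930)
V = 21449/143 (V = -1/143 - 1*(-150) = -1/143 + 150 = 21449/143 ≈ 149.99)
c*V = -220*21449/143 = -428980/13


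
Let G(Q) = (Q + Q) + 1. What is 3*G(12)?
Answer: 75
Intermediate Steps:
G(Q) = 1 + 2*Q (G(Q) = 2*Q + 1 = 1 + 2*Q)
3*G(12) = 3*(1 + 2*12) = 3*(1 + 24) = 3*25 = 75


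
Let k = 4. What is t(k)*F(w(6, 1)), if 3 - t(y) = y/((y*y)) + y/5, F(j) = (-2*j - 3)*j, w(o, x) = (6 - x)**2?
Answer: -10335/4 ≈ -2583.8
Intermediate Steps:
F(j) = j*(-3 - 2*j) (F(j) = (-3 - 2*j)*j = j*(-3 - 2*j))
t(y) = 3 - 1/y - y/5 (t(y) = 3 - (y/((y*y)) + y/5) = 3 - (y/(y**2) + y*(1/5)) = 3 - (y/y**2 + y/5) = 3 - (1/y + y/5) = 3 + (-1/y - y/5) = 3 - 1/y - y/5)
t(k)*F(w(6, 1)) = (3 - 1/4 - 1/5*4)*(-(-6 + 1)**2*(3 + 2*(-6 + 1)**2)) = (3 - 1*1/4 - 4/5)*(-1*(-5)**2*(3 + 2*(-5)**2)) = (3 - 1/4 - 4/5)*(-1*25*(3 + 2*25)) = 39*(-1*25*(3 + 50))/20 = 39*(-1*25*53)/20 = (39/20)*(-1325) = -10335/4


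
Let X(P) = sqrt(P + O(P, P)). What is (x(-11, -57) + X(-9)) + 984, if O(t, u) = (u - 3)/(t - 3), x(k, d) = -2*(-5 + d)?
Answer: 1108 + 2*I*sqrt(2) ≈ 1108.0 + 2.8284*I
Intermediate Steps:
x(k, d) = 10 - 2*d
O(t, u) = (-3 + u)/(-3 + t)
X(P) = sqrt(1 + P) (X(P) = sqrt(P + (-3 + P)/(-3 + P)) = sqrt(P + 1) = sqrt(1 + P))
(x(-11, -57) + X(-9)) + 984 = ((10 - 2*(-57)) + sqrt(1 - 9)) + 984 = ((10 + 114) + sqrt(-8)) + 984 = (124 + 2*I*sqrt(2)) + 984 = 1108 + 2*I*sqrt(2)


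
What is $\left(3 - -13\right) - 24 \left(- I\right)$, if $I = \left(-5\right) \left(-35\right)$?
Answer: $4216$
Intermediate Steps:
$I = 175$
$\left(3 - -13\right) - 24 \left(- I\right) = \left(3 - -13\right) - 24 \left(\left(-1\right) 175\right) = \left(3 + 13\right) - -4200 = 16 + 4200 = 4216$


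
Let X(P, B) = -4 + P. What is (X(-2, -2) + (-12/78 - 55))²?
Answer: 632025/169 ≈ 3739.8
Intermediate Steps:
(X(-2, -2) + (-12/78 - 55))² = ((-4 - 2) + (-12/78 - 55))² = (-6 + (-12*1/78 - 55))² = (-6 + (-2/13 - 55))² = (-6 - 717/13)² = (-795/13)² = 632025/169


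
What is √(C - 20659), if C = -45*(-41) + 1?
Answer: I*√18813 ≈ 137.16*I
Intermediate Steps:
C = 1846 (C = 1845 + 1 = 1846)
√(C - 20659) = √(1846 - 20659) = √(-18813) = I*√18813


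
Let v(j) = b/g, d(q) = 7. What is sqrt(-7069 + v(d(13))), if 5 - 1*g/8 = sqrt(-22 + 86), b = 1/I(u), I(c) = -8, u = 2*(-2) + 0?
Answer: I*sqrt(4071741)/24 ≈ 84.077*I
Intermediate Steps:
u = -4 (u = -4 + 0 = -4)
b = -1/8 (b = 1/(-8) = -1/8 ≈ -0.12500)
g = -24 (g = 40 - 8*sqrt(-22 + 86) = 40 - 8*sqrt(64) = 40 - 8*8 = 40 - 64 = -24)
v(j) = 1/192 (v(j) = -1/8/(-24) = -1/8*(-1/24) = 1/192)
sqrt(-7069 + v(d(13))) = sqrt(-7069 + 1/192) = sqrt(-1357247/192) = I*sqrt(4071741)/24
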